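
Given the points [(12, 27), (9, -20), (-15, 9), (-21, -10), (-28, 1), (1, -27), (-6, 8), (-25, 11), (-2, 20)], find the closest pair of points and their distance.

Computing all pairwise distances among 9 points:

d((12, 27), (9, -20)) = 47.0956
d((12, 27), (-15, 9)) = 32.45
d((12, 27), (-21, -10)) = 49.5782
d((12, 27), (-28, 1)) = 47.7074
d((12, 27), (1, -27)) = 55.109
d((12, 27), (-6, 8)) = 26.1725
d((12, 27), (-25, 11)) = 40.3113
d((12, 27), (-2, 20)) = 15.6525
d((9, -20), (-15, 9)) = 37.6431
d((9, -20), (-21, -10)) = 31.6228
d((9, -20), (-28, 1)) = 42.5441
d((9, -20), (1, -27)) = 10.6301
d((9, -20), (-6, 8)) = 31.7648
d((9, -20), (-25, 11)) = 46.0109
d((9, -20), (-2, 20)) = 41.4849
d((-15, 9), (-21, -10)) = 19.9249
d((-15, 9), (-28, 1)) = 15.2643
d((-15, 9), (1, -27)) = 39.3954
d((-15, 9), (-6, 8)) = 9.0554 <-- minimum
d((-15, 9), (-25, 11)) = 10.198
d((-15, 9), (-2, 20)) = 17.0294
d((-21, -10), (-28, 1)) = 13.0384
d((-21, -10), (1, -27)) = 27.8029
d((-21, -10), (-6, 8)) = 23.4307
d((-21, -10), (-25, 11)) = 21.3776
d((-21, -10), (-2, 20)) = 35.5106
d((-28, 1), (1, -27)) = 40.3113
d((-28, 1), (-6, 8)) = 23.0868
d((-28, 1), (-25, 11)) = 10.4403
d((-28, 1), (-2, 20)) = 32.2025
d((1, -27), (-6, 8)) = 35.6931
d((1, -27), (-25, 11)) = 46.0435
d((1, -27), (-2, 20)) = 47.0956
d((-6, 8), (-25, 11)) = 19.2354
d((-6, 8), (-2, 20)) = 12.6491
d((-25, 11), (-2, 20)) = 24.6982

Closest pair: (-15, 9) and (-6, 8) with distance 9.0554

The closest pair is (-15, 9) and (-6, 8) with Euclidean distance 9.0554. For 9 points, brute-force pairwise comparison is shown above. For large n, the divide-and-conquer algorithm (sort by x, recurse on halves, check the dividing strip) achieves O(n log n).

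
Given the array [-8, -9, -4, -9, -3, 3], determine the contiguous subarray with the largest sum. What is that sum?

Using Kadane's algorithm on [-8, -9, -4, -9, -3, 3]:

Scanning through the array:
Position 1 (value -9): max_ending_here = -9, max_so_far = -8
Position 2 (value -4): max_ending_here = -4, max_so_far = -4
Position 3 (value -9): max_ending_here = -9, max_so_far = -4
Position 4 (value -3): max_ending_here = -3, max_so_far = -3
Position 5 (value 3): max_ending_here = 3, max_so_far = 3

Maximum subarray: [3]
Maximum sum: 3

The maximum subarray is [3] with sum 3. This subarray runs from index 5 to index 5.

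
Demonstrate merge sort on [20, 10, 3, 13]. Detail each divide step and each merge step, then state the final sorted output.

Merge sort trace:

Split: [20, 10, 3, 13] -> [20, 10] and [3, 13]
  Split: [20, 10] -> [20] and [10]
  Merge: [20] + [10] -> [10, 20]
  Split: [3, 13] -> [3] and [13]
  Merge: [3] + [13] -> [3, 13]
Merge: [10, 20] + [3, 13] -> [3, 10, 13, 20]

Final sorted array: [3, 10, 13, 20]

The merge sort proceeds by recursively splitting the array and merging sorted halves.
After all merges, the sorted array is [3, 10, 13, 20].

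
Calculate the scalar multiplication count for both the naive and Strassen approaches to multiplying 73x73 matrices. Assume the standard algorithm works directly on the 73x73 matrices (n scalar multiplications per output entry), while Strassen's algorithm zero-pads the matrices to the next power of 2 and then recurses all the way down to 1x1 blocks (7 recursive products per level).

Matrix multiplication for 73x73 matrices:

Strassen's algorithm requires power-of-2 dimensions. Pad 73x73 to 128x128 (next power of 2).

Standard algorithm: 73^3 = 389017 multiplications
Strassen's algorithm: 7^(log2(128)) = 7^7 = 823543 multiplications
Difference: 389017 - 823543 = -434526 (Strassen uses MORE here due to padding overhead — for small or just-over-power-of-2 n, padding can outweigh the per-level savings)

Standard: 389017 multiplications (73^3). Strassen: 823543 multiplications (7^7, after padding to 128x128). Strassen reduces 8 recursive multiplications to 7 at each level.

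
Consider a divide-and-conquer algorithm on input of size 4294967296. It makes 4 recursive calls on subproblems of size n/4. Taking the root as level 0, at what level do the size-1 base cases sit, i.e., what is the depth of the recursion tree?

For divide and conquer with division factor 4:

Problem sizes at each level:
Level 0: 4294967296
Level 1: 1073741824
Level 2: 268435456
Level 3: 67108864
Level 4: 16777216
Level 5: 4194304
Level 6: 1048576
Level 7: 262144
Level 8: 65536
Level 9: 16384
Level 10: 4096
Level 11: 1024
Level 12: 256
Level 13: 64
Level 14: 16
Level 15: 4
Level 16: 1

The root is level 0 and the size-1 base case is level 16 (the tree spans levels 0 through 16, i.e. 17 levels counting the root), so the depth is the number of divisions: log_4(4294967296) = 16

The recursion tree depth is log_4(4294967296) = 16. At each level, the problem size is divided by 4, so it takes 16 divisions to reduce to a base case of size 1. The algorithm makes 4 recursive calls at each level.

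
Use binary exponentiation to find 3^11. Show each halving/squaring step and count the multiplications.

Computing 3^11 by squaring (build up from 3^1; each line after the first costs one multiplication):

3^1 = 3
3^2 = (3^1)^2 = 3^2 = 9
3^4 = (3^2)^2 = 9^2 = 81
3^5 = 3 * 3^4 = 3 * 81 = 243
3^10 = (3^5)^2 = 243^2 = 59049
3^11 = 3 * 3^10 = 3 * 59049 = 177147

Result: 177147
Multiplications needed: 5 (5 lines after 3^1)

3^11 = 177147. Using exponentiation by squaring, this requires 5 multiplications. The key idea: if the exponent is even, square the half-power; if odd, multiply by the base once.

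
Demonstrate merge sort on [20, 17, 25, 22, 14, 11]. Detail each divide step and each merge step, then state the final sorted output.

Merge sort trace:

Split: [20, 17, 25, 22, 14, 11] -> [20, 17, 25] and [22, 14, 11]
  Split: [20, 17, 25] -> [20] and [17, 25]
    Split: [17, 25] -> [17] and [25]
    Merge: [17] + [25] -> [17, 25]
  Merge: [20] + [17, 25] -> [17, 20, 25]
  Split: [22, 14, 11] -> [22] and [14, 11]
    Split: [14, 11] -> [14] and [11]
    Merge: [14] + [11] -> [11, 14]
  Merge: [22] + [11, 14] -> [11, 14, 22]
Merge: [17, 20, 25] + [11, 14, 22] -> [11, 14, 17, 20, 22, 25]

Final sorted array: [11, 14, 17, 20, 22, 25]

The merge sort proceeds by recursively splitting the array and merging sorted halves.
After all merges, the sorted array is [11, 14, 17, 20, 22, 25].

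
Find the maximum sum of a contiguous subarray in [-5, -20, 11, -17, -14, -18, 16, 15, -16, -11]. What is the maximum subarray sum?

Using Kadane's algorithm on [-5, -20, 11, -17, -14, -18, 16, 15, -16, -11]:

Scanning through the array:
Position 1 (value -20): max_ending_here = -20, max_so_far = -5
Position 2 (value 11): max_ending_here = 11, max_so_far = 11
Position 3 (value -17): max_ending_here = -6, max_so_far = 11
Position 4 (value -14): max_ending_here = -14, max_so_far = 11
Position 5 (value -18): max_ending_here = -18, max_so_far = 11
Position 6 (value 16): max_ending_here = 16, max_so_far = 16
Position 7 (value 15): max_ending_here = 31, max_so_far = 31
Position 8 (value -16): max_ending_here = 15, max_so_far = 31
Position 9 (value -11): max_ending_here = 4, max_so_far = 31

Maximum subarray: [16, 15]
Maximum sum: 31

The maximum subarray is [16, 15] with sum 31. This subarray runs from index 6 to index 7.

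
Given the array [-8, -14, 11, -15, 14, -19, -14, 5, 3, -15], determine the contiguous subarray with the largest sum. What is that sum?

Using Kadane's algorithm on [-8, -14, 11, -15, 14, -19, -14, 5, 3, -15]:

Scanning through the array:
Position 1 (value -14): max_ending_here = -14, max_so_far = -8
Position 2 (value 11): max_ending_here = 11, max_so_far = 11
Position 3 (value -15): max_ending_here = -4, max_so_far = 11
Position 4 (value 14): max_ending_here = 14, max_so_far = 14
Position 5 (value -19): max_ending_here = -5, max_so_far = 14
Position 6 (value -14): max_ending_here = -14, max_so_far = 14
Position 7 (value 5): max_ending_here = 5, max_so_far = 14
Position 8 (value 3): max_ending_here = 8, max_so_far = 14
Position 9 (value -15): max_ending_here = -7, max_so_far = 14

Maximum subarray: [14]
Maximum sum: 14

The maximum subarray is [14] with sum 14. This subarray runs from index 4 to index 4.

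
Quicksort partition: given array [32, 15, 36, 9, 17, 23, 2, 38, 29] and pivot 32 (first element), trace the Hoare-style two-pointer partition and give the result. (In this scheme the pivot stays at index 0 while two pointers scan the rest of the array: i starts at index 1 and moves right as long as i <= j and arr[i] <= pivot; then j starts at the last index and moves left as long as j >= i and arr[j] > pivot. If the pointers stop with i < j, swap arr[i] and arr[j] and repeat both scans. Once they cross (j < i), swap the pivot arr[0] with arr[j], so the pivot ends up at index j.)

Hoare-style two-pointer partition with pivot = 32:

Initial array: [32, 15, 36, 9, 17, 23, 2, 38, 29]

Pointers start at i = 1, j = 8.
i stops at index 2 (arr[2]=36 > 32), j stops at index 8 (arr[8]=29 <= 32): swap arr[2] and arr[8], array becomes [32, 15, 29, 9, 17, 23, 2, 38, 36]
i ends at 7, j ends at 6: the pointers have crossed (j < i), so scanning stops.

Swap pivot arr[0] with arr[6] to place pivot at position 6: [2, 15, 29, 9, 17, 23, 32, 38, 36]
Pivot position: 6

After partitioning with pivot 32, the array becomes [2, 15, 29, 9, 17, 23, 32, 38, 36]. The pivot is placed at index 6. All elements to the left of the pivot are <= 32, and all elements to the right are > 32.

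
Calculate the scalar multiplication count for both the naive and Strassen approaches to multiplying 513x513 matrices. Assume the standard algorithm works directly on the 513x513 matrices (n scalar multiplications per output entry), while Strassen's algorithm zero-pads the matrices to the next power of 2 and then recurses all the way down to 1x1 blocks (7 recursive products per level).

Matrix multiplication for 513x513 matrices:

Strassen's algorithm requires power-of-2 dimensions. Pad 513x513 to 1024x1024 (next power of 2).

Standard algorithm: 513^3 = 135005697 multiplications
Strassen's algorithm: 7^(log2(1024)) = 7^10 = 282475249 multiplications
Difference: 135005697 - 282475249 = -147469552 (Strassen uses MORE here due to padding overhead — for small or just-over-power-of-2 n, padding can outweigh the per-level savings)

Standard: 135005697 multiplications (513^3). Strassen: 282475249 multiplications (7^10, after padding to 1024x1024). Strassen reduces 8 recursive multiplications to 7 at each level.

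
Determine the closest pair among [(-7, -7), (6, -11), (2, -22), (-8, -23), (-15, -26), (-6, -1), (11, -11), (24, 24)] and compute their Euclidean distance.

Computing all pairwise distances among 8 points:

d((-7, -7), (6, -11)) = 13.6015
d((-7, -7), (2, -22)) = 17.4929
d((-7, -7), (-8, -23)) = 16.0312
d((-7, -7), (-15, -26)) = 20.6155
d((-7, -7), (-6, -1)) = 6.0828
d((-7, -7), (11, -11)) = 18.4391
d((-7, -7), (24, 24)) = 43.8406
d((6, -11), (2, -22)) = 11.7047
d((6, -11), (-8, -23)) = 18.4391
d((6, -11), (-15, -26)) = 25.807
d((6, -11), (-6, -1)) = 15.6205
d((6, -11), (11, -11)) = 5.0 <-- minimum
d((6, -11), (24, 24)) = 39.3573
d((2, -22), (-8, -23)) = 10.0499
d((2, -22), (-15, -26)) = 17.4642
d((2, -22), (-6, -1)) = 22.4722
d((2, -22), (11, -11)) = 14.2127
d((2, -22), (24, 24)) = 50.9902
d((-8, -23), (-15, -26)) = 7.6158
d((-8, -23), (-6, -1)) = 22.0907
d((-8, -23), (11, -11)) = 22.4722
d((-8, -23), (24, 24)) = 56.8595
d((-15, -26), (-6, -1)) = 26.5707
d((-15, -26), (11, -11)) = 30.0167
d((-15, -26), (24, 24)) = 63.4114
d((-6, -1), (11, -11)) = 19.7231
d((-6, -1), (24, 24)) = 39.0512
d((11, -11), (24, 24)) = 37.3363

Closest pair: (6, -11) and (11, -11) with distance 5.0

The closest pair is (6, -11) and (11, -11) with Euclidean distance 5.0. For 8 points, brute-force pairwise comparison is shown above. For large n, the divide-and-conquer algorithm (sort by x, recurse on halves, check the dividing strip) achieves O(n log n).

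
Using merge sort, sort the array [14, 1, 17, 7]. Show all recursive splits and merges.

Merge sort trace:

Split: [14, 1, 17, 7] -> [14, 1] and [17, 7]
  Split: [14, 1] -> [14] and [1]
  Merge: [14] + [1] -> [1, 14]
  Split: [17, 7] -> [17] and [7]
  Merge: [17] + [7] -> [7, 17]
Merge: [1, 14] + [7, 17] -> [1, 7, 14, 17]

Final sorted array: [1, 7, 14, 17]

The merge sort proceeds by recursively splitting the array and merging sorted halves.
After all merges, the sorted array is [1, 7, 14, 17].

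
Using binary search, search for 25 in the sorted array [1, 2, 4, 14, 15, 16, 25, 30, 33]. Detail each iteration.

Binary search for 25 in [1, 2, 4, 14, 15, 16, 25, 30, 33]:

lo=0, hi=8, mid=4, arr[mid]=15 -> 15 < 25, search right half
lo=5, hi=8, mid=6, arr[mid]=25 -> Found target at index 6!

Binary search finds 25 at index 6 after 2 comparisons. The search repeatedly halves the search space by comparing with the middle element.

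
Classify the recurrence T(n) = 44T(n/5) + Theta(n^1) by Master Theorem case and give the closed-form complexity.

Master Theorem for T(n) = 44T(n/5) + O(n^1):

a = 44, b = 5, c = 1
log_b(a) = log_5(44) = 2.3512

Case 1: c = 1 < log_5(44) = 2.3512
T(n) = O(n^(log_5 44))

For T(n) = 44T(n/5) + O(n^1): log_5(44) = 2.3512. This is Case 1 of the Master Theorem (c < log_b(a), work dominated by leaves), giving O(n^(log_5 44)).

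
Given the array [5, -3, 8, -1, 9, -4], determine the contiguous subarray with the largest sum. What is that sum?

Using Kadane's algorithm on [5, -3, 8, -1, 9, -4]:

Scanning through the array:
Position 1 (value -3): max_ending_here = 2, max_so_far = 5
Position 2 (value 8): max_ending_here = 10, max_so_far = 10
Position 3 (value -1): max_ending_here = 9, max_so_far = 10
Position 4 (value 9): max_ending_here = 18, max_so_far = 18
Position 5 (value -4): max_ending_here = 14, max_so_far = 18

Maximum subarray: [5, -3, 8, -1, 9]
Maximum sum: 18

The maximum subarray is [5, -3, 8, -1, 9] with sum 18. This subarray runs from index 0 to index 4.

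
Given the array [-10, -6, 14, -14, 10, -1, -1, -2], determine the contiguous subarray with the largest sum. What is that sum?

Using Kadane's algorithm on [-10, -6, 14, -14, 10, -1, -1, -2]:

Scanning through the array:
Position 1 (value -6): max_ending_here = -6, max_so_far = -6
Position 2 (value 14): max_ending_here = 14, max_so_far = 14
Position 3 (value -14): max_ending_here = 0, max_so_far = 14
Position 4 (value 10): max_ending_here = 10, max_so_far = 14
Position 5 (value -1): max_ending_here = 9, max_so_far = 14
Position 6 (value -1): max_ending_here = 8, max_so_far = 14
Position 7 (value -2): max_ending_here = 6, max_so_far = 14

Maximum subarray: [14]
Maximum sum: 14

The maximum subarray is [14] with sum 14. This subarray runs from index 2 to index 2.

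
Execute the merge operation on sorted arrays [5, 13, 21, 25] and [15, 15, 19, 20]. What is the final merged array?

Merging process:

Compare 5 vs 15: take 5 from left. Merged: [5]
Compare 13 vs 15: take 13 from left. Merged: [5, 13]
Compare 21 vs 15: take 15 from right. Merged: [5, 13, 15]
Compare 21 vs 15: take 15 from right. Merged: [5, 13, 15, 15]
Compare 21 vs 19: take 19 from right. Merged: [5, 13, 15, 15, 19]
Compare 21 vs 20: take 20 from right. Merged: [5, 13, 15, 15, 19, 20]
Append remaining from left: [21, 25]. Merged: [5, 13, 15, 15, 19, 20, 21, 25]

Final merged array: [5, 13, 15, 15, 19, 20, 21, 25]
Total comparisons: 6

The merged array is [5, 13, 15, 15, 19, 20, 21, 25], requiring 6 comparisons. The merge step runs in O(n) time where n is the total number of elements.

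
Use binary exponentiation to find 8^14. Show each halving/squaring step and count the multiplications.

Computing 8^14 by squaring (build up from 8^1; each line after the first costs one multiplication):

8^1 = 8
8^2 = (8^1)^2 = 8^2 = 64
8^3 = 8 * 8^2 = 8 * 64 = 512
8^6 = (8^3)^2 = 512^2 = 262144
8^7 = 8 * 8^6 = 8 * 262144 = 2097152
8^14 = (8^7)^2 = 2097152^2 = 4398046511104

Result: 4398046511104
Multiplications needed: 5 (5 lines after 8^1)

8^14 = 4398046511104. Using exponentiation by squaring, this requires 5 multiplications. The key idea: if the exponent is even, square the half-power; if odd, multiply by the base once.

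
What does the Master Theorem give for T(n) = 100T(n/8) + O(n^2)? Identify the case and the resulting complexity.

Master Theorem for T(n) = 100T(n/8) + O(n^2):

a = 100, b = 8, c = 2
log_b(a) = log_8(100) = 2.2146

Case 1: c = 2 < log_8(100) = 2.2146
T(n) = O(n^(log_8 100))

For T(n) = 100T(n/8) + O(n^2): log_8(100) = 2.2146. This is Case 1 of the Master Theorem (c < log_b(a), work dominated by leaves), giving O(n^(log_8 100)).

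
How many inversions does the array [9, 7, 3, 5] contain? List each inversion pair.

Finding inversions in [9, 7, 3, 5]:

(0, 1): arr[0]=9 > arr[1]=7
(0, 2): arr[0]=9 > arr[2]=3
(0, 3): arr[0]=9 > arr[3]=5
(1, 2): arr[1]=7 > arr[2]=3
(1, 3): arr[1]=7 > arr[3]=5

Total inversions: 5

The array has 5 inversion(s): (0,1), (0,2), (0,3), (1,2), (1,3). Each pair (i,j) satisfies i < j and arr[i] > arr[j].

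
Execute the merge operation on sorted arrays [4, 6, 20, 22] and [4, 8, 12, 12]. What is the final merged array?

Merging process:

Compare 4 vs 4: take 4 from left. Merged: [4]
Compare 6 vs 4: take 4 from right. Merged: [4, 4]
Compare 6 vs 8: take 6 from left. Merged: [4, 4, 6]
Compare 20 vs 8: take 8 from right. Merged: [4, 4, 6, 8]
Compare 20 vs 12: take 12 from right. Merged: [4, 4, 6, 8, 12]
Compare 20 vs 12: take 12 from right. Merged: [4, 4, 6, 8, 12, 12]
Append remaining from left: [20, 22]. Merged: [4, 4, 6, 8, 12, 12, 20, 22]

Final merged array: [4, 4, 6, 8, 12, 12, 20, 22]
Total comparisons: 6

The merged array is [4, 4, 6, 8, 12, 12, 20, 22], requiring 6 comparisons. The merge step runs in O(n) time where n is the total number of elements.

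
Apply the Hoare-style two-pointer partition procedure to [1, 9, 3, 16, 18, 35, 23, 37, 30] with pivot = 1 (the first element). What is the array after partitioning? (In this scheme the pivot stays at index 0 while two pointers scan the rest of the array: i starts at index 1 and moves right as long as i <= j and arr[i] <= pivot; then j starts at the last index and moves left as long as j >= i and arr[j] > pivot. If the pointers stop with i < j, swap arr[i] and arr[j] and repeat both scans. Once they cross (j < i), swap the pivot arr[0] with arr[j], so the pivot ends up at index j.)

Hoare-style two-pointer partition with pivot = 1:

Initial array: [1, 9, 3, 16, 18, 35, 23, 37, 30]

Pointers start at i = 1, j = 8.
i ends at 1, j ends at 0: the pointers have crossed (j < i), so scanning stops.

j = 0, so swapping arr[0] with arr[j] leaves the pivot at position 0: [1, 9, 3, 16, 18, 35, 23, 37, 30]
Pivot position: 0

After partitioning with pivot 1, the array becomes [1, 9, 3, 16, 18, 35, 23, 37, 30]. The pivot is placed at index 0. All elements to the left of the pivot are <= 1, and all elements to the right are > 1.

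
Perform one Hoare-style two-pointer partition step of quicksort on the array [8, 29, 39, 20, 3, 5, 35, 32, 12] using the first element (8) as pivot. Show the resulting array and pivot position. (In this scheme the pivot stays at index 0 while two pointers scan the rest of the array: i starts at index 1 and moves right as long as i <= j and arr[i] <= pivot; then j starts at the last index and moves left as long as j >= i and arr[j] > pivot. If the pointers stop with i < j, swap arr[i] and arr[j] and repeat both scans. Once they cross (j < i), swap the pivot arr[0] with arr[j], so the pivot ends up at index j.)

Hoare-style two-pointer partition with pivot = 8:

Initial array: [8, 29, 39, 20, 3, 5, 35, 32, 12]

Pointers start at i = 1, j = 8.
i stops at index 1 (arr[1]=29 > 8), j stops at index 5 (arr[5]=5 <= 8): swap arr[1] and arr[5], array becomes [8, 5, 39, 20, 3, 29, 35, 32, 12]
i stops at index 2 (arr[2]=39 > 8), j stops at index 4 (arr[4]=3 <= 8): swap arr[2] and arr[4], array becomes [8, 5, 3, 20, 39, 29, 35, 32, 12]
i ends at 3, j ends at 2: the pointers have crossed (j < i), so scanning stops.

Swap pivot arr[0] with arr[2] to place pivot at position 2: [3, 5, 8, 20, 39, 29, 35, 32, 12]
Pivot position: 2

After partitioning with pivot 8, the array becomes [3, 5, 8, 20, 39, 29, 35, 32, 12]. The pivot is placed at index 2. All elements to the left of the pivot are <= 8, and all elements to the right are > 8.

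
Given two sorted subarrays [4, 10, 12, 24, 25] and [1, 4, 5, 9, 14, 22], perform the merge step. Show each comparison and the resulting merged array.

Merging process:

Compare 4 vs 1: take 1 from right. Merged: [1]
Compare 4 vs 4: take 4 from left. Merged: [1, 4]
Compare 10 vs 4: take 4 from right. Merged: [1, 4, 4]
Compare 10 vs 5: take 5 from right. Merged: [1, 4, 4, 5]
Compare 10 vs 9: take 9 from right. Merged: [1, 4, 4, 5, 9]
Compare 10 vs 14: take 10 from left. Merged: [1, 4, 4, 5, 9, 10]
Compare 12 vs 14: take 12 from left. Merged: [1, 4, 4, 5, 9, 10, 12]
Compare 24 vs 14: take 14 from right. Merged: [1, 4, 4, 5, 9, 10, 12, 14]
Compare 24 vs 22: take 22 from right. Merged: [1, 4, 4, 5, 9, 10, 12, 14, 22]
Append remaining from left: [24, 25]. Merged: [1, 4, 4, 5, 9, 10, 12, 14, 22, 24, 25]

Final merged array: [1, 4, 4, 5, 9, 10, 12, 14, 22, 24, 25]
Total comparisons: 9

The merged array is [1, 4, 4, 5, 9, 10, 12, 14, 22, 24, 25], requiring 9 comparisons. The merge step runs in O(n) time where n is the total number of elements.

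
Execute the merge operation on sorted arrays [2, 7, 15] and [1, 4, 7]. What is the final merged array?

Merging process:

Compare 2 vs 1: take 1 from right. Merged: [1]
Compare 2 vs 4: take 2 from left. Merged: [1, 2]
Compare 7 vs 4: take 4 from right. Merged: [1, 2, 4]
Compare 7 vs 7: take 7 from left. Merged: [1, 2, 4, 7]
Compare 15 vs 7: take 7 from right. Merged: [1, 2, 4, 7, 7]
Append remaining from left: [15]. Merged: [1, 2, 4, 7, 7, 15]

Final merged array: [1, 2, 4, 7, 7, 15]
Total comparisons: 5

The merged array is [1, 2, 4, 7, 7, 15], requiring 5 comparisons. The merge step runs in O(n) time where n is the total number of elements.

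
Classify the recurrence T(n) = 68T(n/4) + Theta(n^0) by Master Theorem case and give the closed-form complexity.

Master Theorem for T(n) = 68T(n/4) + O(n^0):

a = 68, b = 4, c = 0
log_b(a) = log_4(68) = 3.0437

Case 1: c = 0 < log_4(68) = 3.0437
T(n) = O(n^(log_4 68))

For T(n) = 68T(n/4) + O(n^0): log_4(68) = 3.0437. This is Case 1 of the Master Theorem (c < log_b(a), work dominated by leaves), giving O(n^(log_4 68)).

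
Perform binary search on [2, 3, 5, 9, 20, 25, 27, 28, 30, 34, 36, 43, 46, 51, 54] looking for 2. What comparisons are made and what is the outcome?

Binary search for 2 in [2, 3, 5, 9, 20, 25, 27, 28, 30, 34, 36, 43, 46, 51, 54]:

lo=0, hi=14, mid=7, arr[mid]=28 -> 28 > 2, search left half
lo=0, hi=6, mid=3, arr[mid]=9 -> 9 > 2, search left half
lo=0, hi=2, mid=1, arr[mid]=3 -> 3 > 2, search left half
lo=0, hi=0, mid=0, arr[mid]=2 -> Found target at index 0!

Binary search finds 2 at index 0 after 4 comparisons. The search repeatedly halves the search space by comparing with the middle element.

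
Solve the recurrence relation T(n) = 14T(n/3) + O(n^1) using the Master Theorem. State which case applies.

Master Theorem for T(n) = 14T(n/3) + O(n^1):

a = 14, b = 3, c = 1
log_b(a) = log_3(14) = 2.4022

Case 1: c = 1 < log_3(14) = 2.4022
T(n) = O(n^(log_3 14))

For T(n) = 14T(n/3) + O(n^1): log_3(14) = 2.4022. This is Case 1 of the Master Theorem (c < log_b(a), work dominated by leaves), giving O(n^(log_3 14)).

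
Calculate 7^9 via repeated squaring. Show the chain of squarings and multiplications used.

Computing 7^9 by squaring (build up from 7^1; each line after the first costs one multiplication):

7^1 = 7
7^2 = (7^1)^2 = 7^2 = 49
7^4 = (7^2)^2 = 49^2 = 2401
7^8 = (7^4)^2 = 2401^2 = 5764801
7^9 = 7 * 7^8 = 7 * 5764801 = 40353607

Result: 40353607
Multiplications needed: 4 (4 lines after 7^1)

7^9 = 40353607. Using exponentiation by squaring, this requires 4 multiplications. The key idea: if the exponent is even, square the half-power; if odd, multiply by the base once.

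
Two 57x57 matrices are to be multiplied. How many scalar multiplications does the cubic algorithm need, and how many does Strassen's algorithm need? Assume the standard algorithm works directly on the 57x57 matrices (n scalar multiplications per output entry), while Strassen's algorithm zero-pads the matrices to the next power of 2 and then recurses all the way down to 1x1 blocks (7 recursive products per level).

Matrix multiplication for 57x57 matrices:

Strassen's algorithm requires power-of-2 dimensions. Pad 57x57 to 64x64 (next power of 2).

Standard algorithm: 57^3 = 185193 multiplications
Strassen's algorithm: 7^(log2(64)) = 7^6 = 117649 multiplications
Savings: 185193 - 117649 = 67544 multiplications

Standard: 185193 multiplications (57^3). Strassen: 117649 multiplications (7^6, after padding to 64x64). Strassen reduces 8 recursive multiplications to 7 at each level.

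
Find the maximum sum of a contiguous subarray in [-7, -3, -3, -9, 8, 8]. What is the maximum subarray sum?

Using Kadane's algorithm on [-7, -3, -3, -9, 8, 8]:

Scanning through the array:
Position 1 (value -3): max_ending_here = -3, max_so_far = -3
Position 2 (value -3): max_ending_here = -3, max_so_far = -3
Position 3 (value -9): max_ending_here = -9, max_so_far = -3
Position 4 (value 8): max_ending_here = 8, max_so_far = 8
Position 5 (value 8): max_ending_here = 16, max_so_far = 16

Maximum subarray: [8, 8]
Maximum sum: 16

The maximum subarray is [8, 8] with sum 16. This subarray runs from index 4 to index 5.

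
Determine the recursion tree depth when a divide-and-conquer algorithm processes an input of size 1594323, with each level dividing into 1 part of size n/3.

For divide and conquer with division factor 3:

Problem sizes at each level:
Level 0: 1594323
Level 1: 531441
Level 2: 177147
Level 3: 59049
Level 4: 19683
Level 5: 6561
Level 6: 2187
Level 7: 729
Level 8: 243
Level 9: 81
Level 10: 27
Level 11: 9
Level 12: 3
Level 13: 1

The root is level 0 and the size-1 base case is level 13 (the tree spans levels 0 through 13, i.e. 14 levels counting the root), so the depth is the number of divisions: log_3(1594323) = 13

The recursion tree depth is log_3(1594323) = 13. At each level, the problem size is divided by 3, so it takes 13 divisions to reduce to a base case of size 1. The algorithm makes 1 recursive call at each level.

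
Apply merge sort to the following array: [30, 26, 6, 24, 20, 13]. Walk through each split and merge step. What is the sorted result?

Merge sort trace:

Split: [30, 26, 6, 24, 20, 13] -> [30, 26, 6] and [24, 20, 13]
  Split: [30, 26, 6] -> [30] and [26, 6]
    Split: [26, 6] -> [26] and [6]
    Merge: [26] + [6] -> [6, 26]
  Merge: [30] + [6, 26] -> [6, 26, 30]
  Split: [24, 20, 13] -> [24] and [20, 13]
    Split: [20, 13] -> [20] and [13]
    Merge: [20] + [13] -> [13, 20]
  Merge: [24] + [13, 20] -> [13, 20, 24]
Merge: [6, 26, 30] + [13, 20, 24] -> [6, 13, 20, 24, 26, 30]

Final sorted array: [6, 13, 20, 24, 26, 30]

The merge sort proceeds by recursively splitting the array and merging sorted halves.
After all merges, the sorted array is [6, 13, 20, 24, 26, 30].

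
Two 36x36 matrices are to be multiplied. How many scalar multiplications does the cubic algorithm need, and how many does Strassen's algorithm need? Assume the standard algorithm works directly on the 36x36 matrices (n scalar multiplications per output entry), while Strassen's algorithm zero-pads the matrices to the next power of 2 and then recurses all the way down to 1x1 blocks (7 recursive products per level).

Matrix multiplication for 36x36 matrices:

Strassen's algorithm requires power-of-2 dimensions. Pad 36x36 to 64x64 (next power of 2).

Standard algorithm: 36^3 = 46656 multiplications
Strassen's algorithm: 7^(log2(64)) = 7^6 = 117649 multiplications
Difference: 46656 - 117649 = -70993 (Strassen uses MORE here due to padding overhead — for small or just-over-power-of-2 n, padding can outweigh the per-level savings)

Standard: 46656 multiplications (36^3). Strassen: 117649 multiplications (7^6, after padding to 64x64). Strassen reduces 8 recursive multiplications to 7 at each level.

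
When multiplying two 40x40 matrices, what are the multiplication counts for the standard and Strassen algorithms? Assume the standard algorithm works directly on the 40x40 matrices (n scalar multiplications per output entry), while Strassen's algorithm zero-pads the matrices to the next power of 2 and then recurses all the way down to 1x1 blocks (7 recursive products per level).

Matrix multiplication for 40x40 matrices:

Strassen's algorithm requires power-of-2 dimensions. Pad 40x40 to 64x64 (next power of 2).

Standard algorithm: 40^3 = 64000 multiplications
Strassen's algorithm: 7^(log2(64)) = 7^6 = 117649 multiplications
Difference: 64000 - 117649 = -53649 (Strassen uses MORE here due to padding overhead — for small or just-over-power-of-2 n, padding can outweigh the per-level savings)

Standard: 64000 multiplications (40^3). Strassen: 117649 multiplications (7^6, after padding to 64x64). Strassen reduces 8 recursive multiplications to 7 at each level.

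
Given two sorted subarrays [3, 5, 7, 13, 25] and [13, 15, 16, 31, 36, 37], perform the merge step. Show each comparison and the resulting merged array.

Merging process:

Compare 3 vs 13: take 3 from left. Merged: [3]
Compare 5 vs 13: take 5 from left. Merged: [3, 5]
Compare 7 vs 13: take 7 from left. Merged: [3, 5, 7]
Compare 13 vs 13: take 13 from left. Merged: [3, 5, 7, 13]
Compare 25 vs 13: take 13 from right. Merged: [3, 5, 7, 13, 13]
Compare 25 vs 15: take 15 from right. Merged: [3, 5, 7, 13, 13, 15]
Compare 25 vs 16: take 16 from right. Merged: [3, 5, 7, 13, 13, 15, 16]
Compare 25 vs 31: take 25 from left. Merged: [3, 5, 7, 13, 13, 15, 16, 25]
Append remaining from right: [31, 36, 37]. Merged: [3, 5, 7, 13, 13, 15, 16, 25, 31, 36, 37]

Final merged array: [3, 5, 7, 13, 13, 15, 16, 25, 31, 36, 37]
Total comparisons: 8

The merged array is [3, 5, 7, 13, 13, 15, 16, 25, 31, 36, 37], requiring 8 comparisons. The merge step runs in O(n) time where n is the total number of elements.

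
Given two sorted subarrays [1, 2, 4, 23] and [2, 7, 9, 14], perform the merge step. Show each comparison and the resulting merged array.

Merging process:

Compare 1 vs 2: take 1 from left. Merged: [1]
Compare 2 vs 2: take 2 from left. Merged: [1, 2]
Compare 4 vs 2: take 2 from right. Merged: [1, 2, 2]
Compare 4 vs 7: take 4 from left. Merged: [1, 2, 2, 4]
Compare 23 vs 7: take 7 from right. Merged: [1, 2, 2, 4, 7]
Compare 23 vs 9: take 9 from right. Merged: [1, 2, 2, 4, 7, 9]
Compare 23 vs 14: take 14 from right. Merged: [1, 2, 2, 4, 7, 9, 14]
Append remaining from left: [23]. Merged: [1, 2, 2, 4, 7, 9, 14, 23]

Final merged array: [1, 2, 2, 4, 7, 9, 14, 23]
Total comparisons: 7

The merged array is [1, 2, 2, 4, 7, 9, 14, 23], requiring 7 comparisons. The merge step runs in O(n) time where n is the total number of elements.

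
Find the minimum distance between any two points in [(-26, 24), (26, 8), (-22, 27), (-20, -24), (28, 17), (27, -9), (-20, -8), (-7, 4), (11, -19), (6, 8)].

Computing all pairwise distances among 10 points:

d((-26, 24), (26, 8)) = 54.4059
d((-26, 24), (-22, 27)) = 5.0 <-- minimum
d((-26, 24), (-20, -24)) = 48.3735
d((-26, 24), (28, 17)) = 54.4518
d((-26, 24), (27, -9)) = 62.434
d((-26, 24), (-20, -8)) = 32.5576
d((-26, 24), (-7, 4)) = 27.5862
d((-26, 24), (11, -19)) = 56.7274
d((-26, 24), (6, 8)) = 35.7771
d((26, 8), (-22, 27)) = 51.6236
d((26, 8), (-20, -24)) = 56.0357
d((26, 8), (28, 17)) = 9.2195
d((26, 8), (27, -9)) = 17.0294
d((26, 8), (-20, -8)) = 48.7032
d((26, 8), (-7, 4)) = 33.2415
d((26, 8), (11, -19)) = 30.8869
d((26, 8), (6, 8)) = 20.0
d((-22, 27), (-20, -24)) = 51.0392
d((-22, 27), (28, 17)) = 50.9902
d((-22, 27), (27, -9)) = 60.803
d((-22, 27), (-20, -8)) = 35.0571
d((-22, 27), (-7, 4)) = 27.4591
d((-22, 27), (11, -19)) = 56.6127
d((-22, 27), (6, 8)) = 33.8378
d((-20, -24), (28, 17)) = 63.1269
d((-20, -24), (27, -9)) = 49.3356
d((-20, -24), (-20, -8)) = 16.0
d((-20, -24), (-7, 4)) = 30.8707
d((-20, -24), (11, -19)) = 31.4006
d((-20, -24), (6, 8)) = 41.2311
d((28, 17), (27, -9)) = 26.0192
d((28, 17), (-20, -8)) = 54.1202
d((28, 17), (-7, 4)) = 37.3363
d((28, 17), (11, -19)) = 39.8121
d((28, 17), (6, 8)) = 23.7697
d((27, -9), (-20, -8)) = 47.0106
d((27, -9), (-7, 4)) = 36.4005
d((27, -9), (11, -19)) = 18.868
d((27, -9), (6, 8)) = 27.0185
d((-20, -8), (-7, 4)) = 17.6918
d((-20, -8), (11, -19)) = 32.8938
d((-20, -8), (6, 8)) = 30.5287
d((-7, 4), (11, -19)) = 29.2062
d((-7, 4), (6, 8)) = 13.6015
d((11, -19), (6, 8)) = 27.4591

Closest pair: (-26, 24) and (-22, 27) with distance 5.0

The closest pair is (-26, 24) and (-22, 27) with Euclidean distance 5.0. For 10 points, brute-force pairwise comparison is shown above. For large n, the divide-and-conquer algorithm (sort by x, recurse on halves, check the dividing strip) achieves O(n log n).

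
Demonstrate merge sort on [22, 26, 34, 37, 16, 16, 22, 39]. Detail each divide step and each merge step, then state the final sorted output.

Merge sort trace:

Split: [22, 26, 34, 37, 16, 16, 22, 39] -> [22, 26, 34, 37] and [16, 16, 22, 39]
  Split: [22, 26, 34, 37] -> [22, 26] and [34, 37]
    Split: [22, 26] -> [22] and [26]
    Merge: [22] + [26] -> [22, 26]
    Split: [34, 37] -> [34] and [37]
    Merge: [34] + [37] -> [34, 37]
  Merge: [22, 26] + [34, 37] -> [22, 26, 34, 37]
  Split: [16, 16, 22, 39] -> [16, 16] and [22, 39]
    Split: [16, 16] -> [16] and [16]
    Merge: [16] + [16] -> [16, 16]
    Split: [22, 39] -> [22] and [39]
    Merge: [22] + [39] -> [22, 39]
  Merge: [16, 16] + [22, 39] -> [16, 16, 22, 39]
Merge: [22, 26, 34, 37] + [16, 16, 22, 39] -> [16, 16, 22, 22, 26, 34, 37, 39]

Final sorted array: [16, 16, 22, 22, 26, 34, 37, 39]

The merge sort proceeds by recursively splitting the array and merging sorted halves.
After all merges, the sorted array is [16, 16, 22, 22, 26, 34, 37, 39].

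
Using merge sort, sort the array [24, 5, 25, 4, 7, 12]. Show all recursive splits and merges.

Merge sort trace:

Split: [24, 5, 25, 4, 7, 12] -> [24, 5, 25] and [4, 7, 12]
  Split: [24, 5, 25] -> [24] and [5, 25]
    Split: [5, 25] -> [5] and [25]
    Merge: [5] + [25] -> [5, 25]
  Merge: [24] + [5, 25] -> [5, 24, 25]
  Split: [4, 7, 12] -> [4] and [7, 12]
    Split: [7, 12] -> [7] and [12]
    Merge: [7] + [12] -> [7, 12]
  Merge: [4] + [7, 12] -> [4, 7, 12]
Merge: [5, 24, 25] + [4, 7, 12] -> [4, 5, 7, 12, 24, 25]

Final sorted array: [4, 5, 7, 12, 24, 25]

The merge sort proceeds by recursively splitting the array and merging sorted halves.
After all merges, the sorted array is [4, 5, 7, 12, 24, 25].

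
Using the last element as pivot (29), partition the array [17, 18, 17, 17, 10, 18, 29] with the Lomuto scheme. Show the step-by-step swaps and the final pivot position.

Lomuto partition with pivot = 29:

Initial array: [17, 18, 17, 17, 10, 18, 29]

arr[0]=17 <= 29: swap with position 0, array becomes [17, 18, 17, 17, 10, 18, 29]
arr[1]=18 <= 29: swap with position 1, array becomes [17, 18, 17, 17, 10, 18, 29]
arr[2]=17 <= 29: swap with position 2, array becomes [17, 18, 17, 17, 10, 18, 29]
arr[3]=17 <= 29: swap with position 3, array becomes [17, 18, 17, 17, 10, 18, 29]
arr[4]=10 <= 29: swap with position 4, array becomes [17, 18, 17, 17, 10, 18, 29]
arr[5]=18 <= 29: swap with position 5, array becomes [17, 18, 17, 17, 10, 18, 29]

Place pivot at position 6: [17, 18, 17, 17, 10, 18, 29]
Pivot position: 6

After partitioning with pivot 29, the array becomes [17, 18, 17, 17, 10, 18, 29]. The pivot is placed at index 6. All elements to the left of the pivot are <= 29, and all elements to the right are > 29.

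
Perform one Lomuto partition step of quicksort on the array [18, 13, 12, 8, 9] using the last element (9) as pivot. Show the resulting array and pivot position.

Lomuto partition with pivot = 9:

Initial array: [18, 13, 12, 8, 9]

arr[0]=18 > 9: no swap
arr[1]=13 > 9: no swap
arr[2]=12 > 9: no swap
arr[3]=8 <= 9: swap with position 0, array becomes [8, 13, 12, 18, 9]

Place pivot at position 1: [8, 9, 12, 18, 13]
Pivot position: 1

After partitioning with pivot 9, the array becomes [8, 9, 12, 18, 13]. The pivot is placed at index 1. All elements to the left of the pivot are <= 9, and all elements to the right are > 9.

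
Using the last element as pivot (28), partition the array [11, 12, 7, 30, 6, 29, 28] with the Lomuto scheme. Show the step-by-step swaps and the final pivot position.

Lomuto partition with pivot = 28:

Initial array: [11, 12, 7, 30, 6, 29, 28]

arr[0]=11 <= 28: swap with position 0, array becomes [11, 12, 7, 30, 6, 29, 28]
arr[1]=12 <= 28: swap with position 1, array becomes [11, 12, 7, 30, 6, 29, 28]
arr[2]=7 <= 28: swap with position 2, array becomes [11, 12, 7, 30, 6, 29, 28]
arr[3]=30 > 28: no swap
arr[4]=6 <= 28: swap with position 3, array becomes [11, 12, 7, 6, 30, 29, 28]
arr[5]=29 > 28: no swap

Place pivot at position 4: [11, 12, 7, 6, 28, 29, 30]
Pivot position: 4

After partitioning with pivot 28, the array becomes [11, 12, 7, 6, 28, 29, 30]. The pivot is placed at index 4. All elements to the left of the pivot are <= 28, and all elements to the right are > 28.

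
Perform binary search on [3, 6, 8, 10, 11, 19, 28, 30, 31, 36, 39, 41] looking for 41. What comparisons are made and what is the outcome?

Binary search for 41 in [3, 6, 8, 10, 11, 19, 28, 30, 31, 36, 39, 41]:

lo=0, hi=11, mid=5, arr[mid]=19 -> 19 < 41, search right half
lo=6, hi=11, mid=8, arr[mid]=31 -> 31 < 41, search right half
lo=9, hi=11, mid=10, arr[mid]=39 -> 39 < 41, search right half
lo=11, hi=11, mid=11, arr[mid]=41 -> Found target at index 11!

Binary search finds 41 at index 11 after 4 comparisons. The search repeatedly halves the search space by comparing with the middle element.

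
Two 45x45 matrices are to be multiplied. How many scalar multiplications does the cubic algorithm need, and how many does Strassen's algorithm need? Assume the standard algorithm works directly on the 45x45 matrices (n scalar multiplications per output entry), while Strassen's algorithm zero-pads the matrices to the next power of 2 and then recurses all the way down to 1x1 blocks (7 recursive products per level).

Matrix multiplication for 45x45 matrices:

Strassen's algorithm requires power-of-2 dimensions. Pad 45x45 to 64x64 (next power of 2).

Standard algorithm: 45^3 = 91125 multiplications
Strassen's algorithm: 7^(log2(64)) = 7^6 = 117649 multiplications
Difference: 91125 - 117649 = -26524 (Strassen uses MORE here due to padding overhead — for small or just-over-power-of-2 n, padding can outweigh the per-level savings)

Standard: 91125 multiplications (45^3). Strassen: 117649 multiplications (7^6, after padding to 64x64). Strassen reduces 8 recursive multiplications to 7 at each level.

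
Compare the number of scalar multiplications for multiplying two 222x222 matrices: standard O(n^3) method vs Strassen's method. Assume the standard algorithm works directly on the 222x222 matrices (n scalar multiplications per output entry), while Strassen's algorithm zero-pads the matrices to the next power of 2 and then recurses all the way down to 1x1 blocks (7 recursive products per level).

Matrix multiplication for 222x222 matrices:

Strassen's algorithm requires power-of-2 dimensions. Pad 222x222 to 256x256 (next power of 2).

Standard algorithm: 222^3 = 10941048 multiplications
Strassen's algorithm: 7^(log2(256)) = 7^8 = 5764801 multiplications
Savings: 10941048 - 5764801 = 5176247 multiplications

Standard: 10941048 multiplications (222^3). Strassen: 5764801 multiplications (7^8, after padding to 256x256). Strassen reduces 8 recursive multiplications to 7 at each level.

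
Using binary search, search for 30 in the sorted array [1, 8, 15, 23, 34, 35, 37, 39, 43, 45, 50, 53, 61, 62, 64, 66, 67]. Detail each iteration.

Binary search for 30 in [1, 8, 15, 23, 34, 35, 37, 39, 43, 45, 50, 53, 61, 62, 64, 66, 67]:

lo=0, hi=16, mid=8, arr[mid]=43 -> 43 > 30, search left half
lo=0, hi=7, mid=3, arr[mid]=23 -> 23 < 30, search right half
lo=4, hi=7, mid=5, arr[mid]=35 -> 35 > 30, search left half
lo=4, hi=4, mid=4, arr[mid]=34 -> 34 > 30, search left half
lo=4 > hi=3, target 30 not found

Binary search determines that 30 is not in the array after 4 comparisons. The search space was exhausted without finding the target.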